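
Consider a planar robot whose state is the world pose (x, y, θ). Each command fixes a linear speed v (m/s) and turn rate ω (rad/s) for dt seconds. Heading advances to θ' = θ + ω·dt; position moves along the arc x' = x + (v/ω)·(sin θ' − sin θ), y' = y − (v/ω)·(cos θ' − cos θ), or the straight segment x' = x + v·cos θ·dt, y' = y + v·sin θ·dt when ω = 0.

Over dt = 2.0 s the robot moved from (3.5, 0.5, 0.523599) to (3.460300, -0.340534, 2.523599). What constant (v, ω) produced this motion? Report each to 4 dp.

v = -0.5000, ω = 1.0000

Δθ = 2.523599 − 0.523599 = 2.000000
ω = Δθ/dt = 2.000000/2.0 = 1.0000
R = −Δy/(cos θ' − cos θ) = -0.5000
v = R·ω = -0.5000·1.0000 = -0.5000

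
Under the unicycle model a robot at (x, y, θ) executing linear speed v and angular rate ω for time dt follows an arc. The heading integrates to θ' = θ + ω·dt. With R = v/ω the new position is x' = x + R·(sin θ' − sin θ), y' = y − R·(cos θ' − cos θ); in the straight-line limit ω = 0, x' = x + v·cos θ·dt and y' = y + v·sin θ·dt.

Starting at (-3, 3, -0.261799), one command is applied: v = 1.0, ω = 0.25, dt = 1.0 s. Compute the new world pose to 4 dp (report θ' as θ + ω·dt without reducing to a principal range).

θ' = -0.2618 + 0.25·1.0 = -0.0118
R = v/ω = 1.0/0.25 = 4.0000
x' = -3 + 4.0000·(sin -0.0118 − sin -0.2618) = -2.0119
y' = 3 − 4.0000·(cos -0.0118 − cos -0.2618) = 2.8640

(-2.0119, 2.8640, -0.0118)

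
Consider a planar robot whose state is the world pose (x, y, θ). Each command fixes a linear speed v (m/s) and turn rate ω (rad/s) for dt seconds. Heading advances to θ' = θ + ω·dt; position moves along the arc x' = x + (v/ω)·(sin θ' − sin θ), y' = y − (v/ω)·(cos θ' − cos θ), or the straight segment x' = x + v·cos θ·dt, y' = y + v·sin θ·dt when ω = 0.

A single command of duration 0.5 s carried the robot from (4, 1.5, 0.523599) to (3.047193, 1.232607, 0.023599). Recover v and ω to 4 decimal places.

v = -2.0000, ω = -1.0000

Δθ = 0.023599 − 0.523599 = -0.500000
ω = Δθ/dt = -0.500000/0.5 = -1.0000
R = Δx/(sin θ' − sin θ) = 2.0000
v = R·ω = 2.0000·-1.0000 = -2.0000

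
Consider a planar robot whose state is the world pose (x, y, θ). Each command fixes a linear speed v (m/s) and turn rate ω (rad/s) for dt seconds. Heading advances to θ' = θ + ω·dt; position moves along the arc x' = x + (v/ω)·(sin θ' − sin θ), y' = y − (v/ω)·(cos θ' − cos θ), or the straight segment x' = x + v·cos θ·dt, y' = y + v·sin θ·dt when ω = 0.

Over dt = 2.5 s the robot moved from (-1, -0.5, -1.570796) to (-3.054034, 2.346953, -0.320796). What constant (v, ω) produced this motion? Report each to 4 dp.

v = -1.5000, ω = 0.5000

Δθ = -0.320796 − -1.570796 = 1.250000
ω = Δθ/dt = 1.250000/2.5 = 0.5000
R = −Δy/(cos θ' − cos θ) = -3.0000
v = R·ω = -3.0000·0.5000 = -1.5000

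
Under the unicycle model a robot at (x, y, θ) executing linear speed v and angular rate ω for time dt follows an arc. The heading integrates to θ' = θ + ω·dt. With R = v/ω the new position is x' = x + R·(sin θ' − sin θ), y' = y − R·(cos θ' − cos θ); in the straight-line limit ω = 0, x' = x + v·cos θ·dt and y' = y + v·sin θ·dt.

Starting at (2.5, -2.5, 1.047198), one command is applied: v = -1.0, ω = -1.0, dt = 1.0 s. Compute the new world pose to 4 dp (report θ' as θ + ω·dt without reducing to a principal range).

θ' = 1.0472 + -1.0·1.0 = 0.0472
R = v/ω = -1.0/-1.0 = 1.0000
x' = 2.5 + 1.0000·(sin 0.0472 − sin 1.0472) = 1.6812
y' = -2.5 − 1.0000·(cos 0.0472 − cos 1.0472) = -2.9989

(1.6812, -2.9989, 0.0472)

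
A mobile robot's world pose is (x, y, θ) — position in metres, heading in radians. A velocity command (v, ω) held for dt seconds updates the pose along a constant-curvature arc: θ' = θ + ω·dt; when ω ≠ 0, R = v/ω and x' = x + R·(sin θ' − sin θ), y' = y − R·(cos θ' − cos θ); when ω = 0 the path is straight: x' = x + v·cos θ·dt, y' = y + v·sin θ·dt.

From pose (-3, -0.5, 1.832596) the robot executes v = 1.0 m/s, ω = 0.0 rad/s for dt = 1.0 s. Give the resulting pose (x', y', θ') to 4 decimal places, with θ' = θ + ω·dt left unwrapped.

(-3.2588, 0.4659, 1.8326)

θ' = 1.8326 + 0.0·1.0 = 1.8326
ω = 0 → straight: x' = -3 + 1.0·cos(1.8326)·1.0 = -3.2588
y' = -0.5 + 1.0·sin(1.8326)·1.0 = 0.4659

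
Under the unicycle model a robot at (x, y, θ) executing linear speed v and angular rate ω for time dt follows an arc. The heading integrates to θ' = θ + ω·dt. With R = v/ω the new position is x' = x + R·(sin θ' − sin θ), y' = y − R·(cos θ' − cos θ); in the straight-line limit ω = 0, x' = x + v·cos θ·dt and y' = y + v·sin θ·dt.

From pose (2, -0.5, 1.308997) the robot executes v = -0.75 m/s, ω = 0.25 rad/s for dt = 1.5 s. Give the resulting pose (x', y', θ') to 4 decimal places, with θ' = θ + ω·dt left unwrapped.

(1.9170, -1.6153, 1.6840)

θ' = 1.3090 + 0.25·1.5 = 1.6840
R = v/ω = -0.75/0.25 = -3.0000
x' = 2 + -3.0000·(sin 1.6840 − sin 1.3090) = 1.9170
y' = -0.5 − -3.0000·(cos 1.6840 − cos 1.3090) = -1.6153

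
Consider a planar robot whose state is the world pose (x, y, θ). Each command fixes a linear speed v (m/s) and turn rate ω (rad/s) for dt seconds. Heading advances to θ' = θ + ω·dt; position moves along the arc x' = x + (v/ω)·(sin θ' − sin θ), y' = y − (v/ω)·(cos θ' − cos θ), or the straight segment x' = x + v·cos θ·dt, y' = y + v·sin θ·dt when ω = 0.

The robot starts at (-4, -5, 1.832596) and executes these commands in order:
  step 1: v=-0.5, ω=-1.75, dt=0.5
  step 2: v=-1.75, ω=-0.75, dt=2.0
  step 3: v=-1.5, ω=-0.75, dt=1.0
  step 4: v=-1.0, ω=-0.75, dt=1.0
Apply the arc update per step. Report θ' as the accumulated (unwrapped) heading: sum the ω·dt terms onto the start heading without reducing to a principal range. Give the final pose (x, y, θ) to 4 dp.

(-7.9514, -3.7585, -2.0424)

step 1: θ'=0.9576 (R=0.2857) → pose (-4.0423, -5.2384, 0.9576)
step 2: θ'=-0.5424 (R=2.3333) → pose (-7.1550, -5.8940, -0.5424)
step 3: θ'=-1.2924 (R=2.0000) → pose (-8.0456, -4.7307, -1.2924)
step 4: θ'=-2.0424 (R=1.3333) → pose (-7.9514, -3.7585, -2.0424)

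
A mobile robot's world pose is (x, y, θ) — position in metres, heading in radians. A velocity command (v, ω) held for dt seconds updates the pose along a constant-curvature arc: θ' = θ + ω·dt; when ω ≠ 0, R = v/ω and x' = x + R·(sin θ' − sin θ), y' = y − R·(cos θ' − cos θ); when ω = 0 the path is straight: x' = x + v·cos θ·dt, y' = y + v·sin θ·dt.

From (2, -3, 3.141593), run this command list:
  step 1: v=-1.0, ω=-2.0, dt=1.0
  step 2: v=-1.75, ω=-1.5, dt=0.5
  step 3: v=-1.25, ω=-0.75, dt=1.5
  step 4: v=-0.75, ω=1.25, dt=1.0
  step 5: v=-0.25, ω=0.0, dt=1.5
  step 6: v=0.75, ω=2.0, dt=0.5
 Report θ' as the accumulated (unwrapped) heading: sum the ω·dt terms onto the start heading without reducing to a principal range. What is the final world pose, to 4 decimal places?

step 1: θ'=1.1416 (R=0.5000) → pose (2.4546, -3.7081, 1.1416)
step 2: θ'=0.3916 (R=1.1667) → pose (1.8391, -4.3009, 0.3916)
step 3: θ'=-0.7334 (R=1.6667) → pose (0.0873, -3.9986, -0.7334)
step 4: θ'=0.5166 (R=-0.6000) → pose (-0.6107, -3.9226, 0.5166)
step 5: θ'=0.5166 (straight) → pose (-0.9368, -4.1078, 0.5166)
step 6: θ'=1.5166 (R=0.3750) → pose (-0.7475, -3.8021, 1.5166)

(-0.7475, -3.8021, 1.5166)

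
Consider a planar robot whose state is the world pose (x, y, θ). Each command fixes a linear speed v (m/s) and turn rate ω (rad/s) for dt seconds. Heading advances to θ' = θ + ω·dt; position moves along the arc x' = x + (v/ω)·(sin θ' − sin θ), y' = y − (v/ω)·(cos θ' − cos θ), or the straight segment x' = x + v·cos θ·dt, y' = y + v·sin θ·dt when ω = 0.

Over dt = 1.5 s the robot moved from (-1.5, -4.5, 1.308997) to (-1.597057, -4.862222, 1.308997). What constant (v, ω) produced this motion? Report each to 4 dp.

v = -0.2500, ω = 0.0000

Δθ = 1.308997 − 1.308997 = 0.000000
ω = Δθ/dt = 0.000000/1.5 = 0.0000
ω = 0 → v = (Δx·cos θ + Δy·sin θ)/dt = -0.2500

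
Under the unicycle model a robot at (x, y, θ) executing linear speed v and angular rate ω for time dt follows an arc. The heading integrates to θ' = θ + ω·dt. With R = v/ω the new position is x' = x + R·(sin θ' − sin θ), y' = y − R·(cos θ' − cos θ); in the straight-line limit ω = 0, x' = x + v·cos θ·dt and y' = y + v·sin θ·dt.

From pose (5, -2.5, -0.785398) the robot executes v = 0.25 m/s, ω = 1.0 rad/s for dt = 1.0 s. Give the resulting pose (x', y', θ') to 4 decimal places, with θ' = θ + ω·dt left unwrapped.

(5.2300, -2.5675, 0.2146)

θ' = -0.7854 + 1.0·1.0 = 0.2146
R = v/ω = 0.25/1.0 = 0.2500
x' = 5 + 0.2500·(sin 0.2146 − sin -0.7854) = 5.2300
y' = -2.5 − 0.2500·(cos 0.2146 − cos -0.7854) = -2.5675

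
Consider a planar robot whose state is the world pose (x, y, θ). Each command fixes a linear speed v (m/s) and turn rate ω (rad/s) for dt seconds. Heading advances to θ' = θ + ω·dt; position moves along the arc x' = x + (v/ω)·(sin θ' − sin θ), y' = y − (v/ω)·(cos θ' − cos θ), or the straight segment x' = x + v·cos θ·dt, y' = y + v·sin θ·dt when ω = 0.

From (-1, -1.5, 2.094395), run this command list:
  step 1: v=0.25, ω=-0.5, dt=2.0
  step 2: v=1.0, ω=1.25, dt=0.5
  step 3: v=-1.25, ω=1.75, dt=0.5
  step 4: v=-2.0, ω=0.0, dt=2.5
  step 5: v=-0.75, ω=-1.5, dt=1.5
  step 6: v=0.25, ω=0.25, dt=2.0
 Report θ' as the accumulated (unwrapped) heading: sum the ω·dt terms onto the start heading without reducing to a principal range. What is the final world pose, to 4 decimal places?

(3.9923, -4.2617, 0.8444)

step 1: θ'=1.0944 (R=-0.5000) → pose (-1.0113, -1.0207, 1.0944)
step 2: θ'=1.7194 (R=0.8000) → pose (-0.9310, -0.5354, 1.7194)
step 3: θ'=2.5944 (R=-0.7143) → pose (-0.5963, -1.0396, 2.5944)
step 4: θ'=2.5944 (straight) → pose (3.6737, -3.6411, 2.5944)
step 5: θ'=0.3444 (R=0.5000) → pose (3.5823, -4.5388, 0.3444)
step 6: θ'=0.8444 (R=1.0000) → pose (3.9923, -4.2617, 0.8444)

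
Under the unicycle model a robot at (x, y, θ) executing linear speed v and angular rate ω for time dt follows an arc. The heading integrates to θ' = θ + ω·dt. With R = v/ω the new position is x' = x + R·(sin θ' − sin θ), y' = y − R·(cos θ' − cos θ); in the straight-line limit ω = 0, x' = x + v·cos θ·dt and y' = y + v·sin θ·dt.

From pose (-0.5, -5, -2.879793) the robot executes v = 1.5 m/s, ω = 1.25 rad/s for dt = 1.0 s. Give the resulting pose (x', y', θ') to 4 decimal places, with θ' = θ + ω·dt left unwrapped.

(-1.3873, -6.0884, -1.6298)

θ' = -2.8798 + 1.25·1.0 = -1.6298
R = v/ω = 1.5/1.25 = 1.2000
x' = -0.5 + 1.2000·(sin -1.6298 − sin -2.8798) = -1.3873
y' = -5 − 1.2000·(cos -1.6298 − cos -2.8798) = -6.0884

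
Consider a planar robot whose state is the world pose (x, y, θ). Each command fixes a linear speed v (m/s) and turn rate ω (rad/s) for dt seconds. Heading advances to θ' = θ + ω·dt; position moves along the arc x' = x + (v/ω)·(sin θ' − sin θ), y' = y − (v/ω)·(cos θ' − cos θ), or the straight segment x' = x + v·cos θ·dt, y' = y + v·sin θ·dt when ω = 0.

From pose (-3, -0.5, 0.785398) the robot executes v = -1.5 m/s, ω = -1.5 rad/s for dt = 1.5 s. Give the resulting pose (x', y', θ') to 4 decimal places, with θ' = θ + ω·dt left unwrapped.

(-4.7015, 0.1011, -1.4646)

θ' = 0.7854 + -1.5·1.5 = -1.4646
R = v/ω = -1.5/-1.5 = 1.0000
x' = -3 + 1.0000·(sin -1.4646 − sin 0.7854) = -4.7015
y' = -0.5 − 1.0000·(cos -1.4646 − cos 0.7854) = 0.1011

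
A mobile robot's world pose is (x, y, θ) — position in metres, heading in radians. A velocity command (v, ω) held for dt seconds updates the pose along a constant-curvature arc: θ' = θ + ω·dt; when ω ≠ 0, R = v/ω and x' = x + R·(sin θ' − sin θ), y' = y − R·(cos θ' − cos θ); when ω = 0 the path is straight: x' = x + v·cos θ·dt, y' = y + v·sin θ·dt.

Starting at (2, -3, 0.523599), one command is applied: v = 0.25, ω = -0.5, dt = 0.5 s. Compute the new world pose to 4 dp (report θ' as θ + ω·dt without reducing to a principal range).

(2.1149, -2.9516, 0.2736)

θ' = 0.5236 + -0.5·0.5 = 0.2736
R = v/ω = 0.25/-0.5 = -0.5000
x' = 2 + -0.5000·(sin 0.2736 − sin 0.5236) = 2.1149
y' = -3 − -0.5000·(cos 0.2736 − cos 0.5236) = -2.9516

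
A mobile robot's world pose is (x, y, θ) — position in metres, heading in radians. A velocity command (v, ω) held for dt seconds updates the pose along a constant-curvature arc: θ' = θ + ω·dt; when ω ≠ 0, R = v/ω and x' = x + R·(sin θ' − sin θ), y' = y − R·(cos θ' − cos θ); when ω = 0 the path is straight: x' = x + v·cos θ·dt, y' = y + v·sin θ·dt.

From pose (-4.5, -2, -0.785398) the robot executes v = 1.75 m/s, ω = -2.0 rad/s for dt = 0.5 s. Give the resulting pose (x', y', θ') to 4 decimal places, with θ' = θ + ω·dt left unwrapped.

θ' = -0.7854 + -2.0·0.5 = -1.7854
R = v/ω = 1.75/-2.0 = -0.8750
x' = -4.5 + -0.8750·(sin -1.7854 − sin -0.7854) = -4.2638
y' = -2 − -0.8750·(cos -1.7854 − cos -0.7854) = -2.8051

(-4.2638, -2.8051, -1.7854)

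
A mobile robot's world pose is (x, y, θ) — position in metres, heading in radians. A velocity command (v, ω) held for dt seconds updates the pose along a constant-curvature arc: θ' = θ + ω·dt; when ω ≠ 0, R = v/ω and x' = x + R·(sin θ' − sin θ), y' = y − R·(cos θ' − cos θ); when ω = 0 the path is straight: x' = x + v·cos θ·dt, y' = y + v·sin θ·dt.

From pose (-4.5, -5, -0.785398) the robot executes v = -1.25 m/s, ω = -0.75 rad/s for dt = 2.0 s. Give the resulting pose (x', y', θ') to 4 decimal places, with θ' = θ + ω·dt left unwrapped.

θ' = -0.7854 + -0.75·2.0 = -2.2854
R = v/ω = -1.25/-0.75 = 1.6667
x' = -4.5 + 1.6667·(sin -2.2854 − sin -0.7854) = -4.5804
y' = -5 − 1.6667·(cos -2.2854 − cos -0.7854) = -2.7293

(-4.5804, -2.7293, -2.2854)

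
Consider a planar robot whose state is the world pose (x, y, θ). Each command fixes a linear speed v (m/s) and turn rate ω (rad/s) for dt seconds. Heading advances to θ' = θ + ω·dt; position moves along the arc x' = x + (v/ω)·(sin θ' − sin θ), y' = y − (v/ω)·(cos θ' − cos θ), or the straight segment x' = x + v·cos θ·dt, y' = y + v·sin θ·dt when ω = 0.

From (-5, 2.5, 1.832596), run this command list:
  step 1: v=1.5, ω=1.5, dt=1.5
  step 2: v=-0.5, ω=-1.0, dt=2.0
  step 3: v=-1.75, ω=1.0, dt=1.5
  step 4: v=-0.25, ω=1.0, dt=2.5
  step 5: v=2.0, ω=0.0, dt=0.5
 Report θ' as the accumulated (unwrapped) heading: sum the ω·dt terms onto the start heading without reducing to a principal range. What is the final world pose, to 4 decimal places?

(-2.7383, 2.3269, 6.0826)

step 1: θ'=4.0826 (R=1.0000) → pose (-6.7741, 2.8302, 4.0826)
step 2: θ'=2.0826 (R=0.5000) → pose (-5.9341, 2.7805, 2.0826)
step 3: θ'=3.5826 (R=-1.7500) → pose (-3.6613, 2.0550, 3.5826)
step 4: θ'=6.0826 (R=-0.2500) → pose (-3.7182, 2.5261, 6.0826)
step 5: θ'=6.0826 (straight) → pose (-2.7383, 2.3269, 6.0826)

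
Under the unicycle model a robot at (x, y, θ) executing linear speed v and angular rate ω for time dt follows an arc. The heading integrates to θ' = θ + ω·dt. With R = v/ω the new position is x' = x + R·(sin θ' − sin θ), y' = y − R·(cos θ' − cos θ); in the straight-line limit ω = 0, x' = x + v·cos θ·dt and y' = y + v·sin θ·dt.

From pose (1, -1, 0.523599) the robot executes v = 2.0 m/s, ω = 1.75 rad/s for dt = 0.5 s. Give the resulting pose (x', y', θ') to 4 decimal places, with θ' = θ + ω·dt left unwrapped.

(1.5545, -0.2061, 1.3986)

θ' = 0.5236 + 1.75·0.5 = 1.3986
R = v/ω = 2.0/1.75 = 1.1429
x' = 1 + 1.1429·(sin 1.3986 − sin 0.5236) = 1.5545
y' = -1 − 1.1429·(cos 1.3986 − cos 0.5236) = -0.2061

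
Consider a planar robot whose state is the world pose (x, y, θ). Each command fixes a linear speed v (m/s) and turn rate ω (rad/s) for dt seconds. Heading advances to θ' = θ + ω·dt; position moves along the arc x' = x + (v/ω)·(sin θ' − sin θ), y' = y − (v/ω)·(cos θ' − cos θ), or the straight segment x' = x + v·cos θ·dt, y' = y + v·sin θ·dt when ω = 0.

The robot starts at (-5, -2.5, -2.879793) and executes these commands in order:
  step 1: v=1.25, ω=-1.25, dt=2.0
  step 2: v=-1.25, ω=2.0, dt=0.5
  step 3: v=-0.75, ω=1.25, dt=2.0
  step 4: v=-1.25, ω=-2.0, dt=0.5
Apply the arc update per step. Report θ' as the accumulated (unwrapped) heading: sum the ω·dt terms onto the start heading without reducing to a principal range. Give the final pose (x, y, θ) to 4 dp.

step 1: θ'=-5.3798 (R=-1.0000) → pose (-6.0443, -0.9151, -5.3798)
step 2: θ'=-4.3798 (R=-0.6250) → pose (-6.1441, -1.5060, -4.3798)
step 3: θ'=-1.8798 (R=-0.6000) → pose (-5.0054, -1.4926, -1.8798)
step 4: θ'=-2.8798 (R=0.6250) → pose (-4.5718, -1.0790, -2.8798)

(-4.5718, -1.0790, -2.8798)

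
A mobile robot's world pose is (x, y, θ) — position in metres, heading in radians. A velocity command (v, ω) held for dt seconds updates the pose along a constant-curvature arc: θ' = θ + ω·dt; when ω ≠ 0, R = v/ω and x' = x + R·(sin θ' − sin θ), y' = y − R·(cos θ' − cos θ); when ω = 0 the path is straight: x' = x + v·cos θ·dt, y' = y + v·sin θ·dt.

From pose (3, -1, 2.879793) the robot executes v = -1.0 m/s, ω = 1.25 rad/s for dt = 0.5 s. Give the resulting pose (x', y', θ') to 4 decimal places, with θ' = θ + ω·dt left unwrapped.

(3.4913, -0.9751, 3.5048)

θ' = 2.8798 + 1.25·0.5 = 3.5048
R = v/ω = -1.0/1.25 = -0.8000
x' = 3 + -0.8000·(sin 3.5048 − sin 2.8798) = 3.4913
y' = -1 − -0.8000·(cos 3.5048 − cos 2.8798) = -0.9751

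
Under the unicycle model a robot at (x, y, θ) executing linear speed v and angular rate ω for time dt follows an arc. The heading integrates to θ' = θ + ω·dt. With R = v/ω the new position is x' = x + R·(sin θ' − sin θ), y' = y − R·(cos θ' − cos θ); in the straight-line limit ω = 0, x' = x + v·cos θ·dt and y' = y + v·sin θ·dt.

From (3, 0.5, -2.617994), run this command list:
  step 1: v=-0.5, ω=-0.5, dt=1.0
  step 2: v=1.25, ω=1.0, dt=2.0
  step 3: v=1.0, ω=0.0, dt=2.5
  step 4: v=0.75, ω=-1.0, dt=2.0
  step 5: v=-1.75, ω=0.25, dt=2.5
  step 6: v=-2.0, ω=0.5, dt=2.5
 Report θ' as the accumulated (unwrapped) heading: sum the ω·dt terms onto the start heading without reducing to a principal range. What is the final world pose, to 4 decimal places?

(8.2529, 1.4063, -1.2430)

step 1: θ'=-3.1180 (R=1.0000) → pose (3.4764, 0.6337, -3.1180)
step 2: θ'=-1.1180 (R=1.2500) → pose (2.3819, -1.1628, -1.1180)
step 3: θ'=-1.1180 (straight) → pose (3.4756, -3.4109, -1.1180)
step 4: θ'=-3.1180 (R=-0.7500) → pose (2.8189, -4.4888, -3.1180)
step 5: θ'=-2.4930 (R=-7.0000) → pose (6.8822, -3.0692, -2.4930)
step 6: θ'=-1.2430 (R=-4.0000) → pose (8.2529, 1.4063, -1.2430)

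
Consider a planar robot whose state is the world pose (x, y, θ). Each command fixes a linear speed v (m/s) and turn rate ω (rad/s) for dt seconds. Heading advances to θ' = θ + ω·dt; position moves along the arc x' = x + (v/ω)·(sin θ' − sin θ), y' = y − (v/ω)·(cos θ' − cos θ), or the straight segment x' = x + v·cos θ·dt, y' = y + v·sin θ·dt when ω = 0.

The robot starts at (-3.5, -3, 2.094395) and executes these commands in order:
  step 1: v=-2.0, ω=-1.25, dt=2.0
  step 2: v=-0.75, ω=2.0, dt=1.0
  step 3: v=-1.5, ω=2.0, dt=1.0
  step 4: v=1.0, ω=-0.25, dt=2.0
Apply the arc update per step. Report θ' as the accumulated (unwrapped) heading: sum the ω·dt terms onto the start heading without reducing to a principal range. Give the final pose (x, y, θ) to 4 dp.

step 1: θ'=-0.4056 (R=1.6000) → pose (-5.5170, -5.2702, -0.4056)
step 2: θ'=1.5944 (R=-0.3750) → pose (-6.0398, -5.6236, 1.5944)
step 3: θ'=3.5944 (R=-0.7500) → pose (-4.9619, -6.2803, 3.5944)
step 4: θ'=3.0944 (R=-4.0000) → pose (-6.9006, -6.6790, 3.0944)

(-6.9006, -6.6790, 3.0944)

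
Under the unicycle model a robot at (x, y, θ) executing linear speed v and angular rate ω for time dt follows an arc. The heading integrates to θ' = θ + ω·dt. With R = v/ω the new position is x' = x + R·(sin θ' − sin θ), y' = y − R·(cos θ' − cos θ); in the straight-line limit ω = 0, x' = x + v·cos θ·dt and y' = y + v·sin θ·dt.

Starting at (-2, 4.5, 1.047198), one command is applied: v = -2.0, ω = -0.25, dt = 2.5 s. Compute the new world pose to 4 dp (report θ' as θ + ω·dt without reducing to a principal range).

θ' = 1.0472 + -0.25·2.5 = 0.4222
R = v/ω = -2.0/-0.25 = 8.0000
x' = -2 + 8.0000·(sin 0.4222 − sin 1.0472) = -5.6501
y' = 4.5 − 8.0000·(cos 0.4222 − cos 1.0472) = 1.2025

(-5.6501, 1.2025, 0.4222)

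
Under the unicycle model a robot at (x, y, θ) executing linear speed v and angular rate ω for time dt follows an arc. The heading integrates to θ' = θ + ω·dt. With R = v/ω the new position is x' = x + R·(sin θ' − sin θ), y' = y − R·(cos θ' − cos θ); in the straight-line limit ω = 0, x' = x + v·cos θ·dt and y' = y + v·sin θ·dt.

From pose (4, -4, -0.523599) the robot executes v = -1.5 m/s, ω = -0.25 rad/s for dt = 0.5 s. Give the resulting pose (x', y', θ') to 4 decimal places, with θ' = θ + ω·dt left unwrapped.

(3.3756, -3.5854, -0.6486)

θ' = -0.5236 + -0.25·0.5 = -0.6486
R = v/ω = -1.5/-0.25 = 6.0000
x' = 4 + 6.0000·(sin -0.6486 − sin -0.5236) = 3.3756
y' = -4 − 6.0000·(cos -0.6486 − cos -0.5236) = -3.5854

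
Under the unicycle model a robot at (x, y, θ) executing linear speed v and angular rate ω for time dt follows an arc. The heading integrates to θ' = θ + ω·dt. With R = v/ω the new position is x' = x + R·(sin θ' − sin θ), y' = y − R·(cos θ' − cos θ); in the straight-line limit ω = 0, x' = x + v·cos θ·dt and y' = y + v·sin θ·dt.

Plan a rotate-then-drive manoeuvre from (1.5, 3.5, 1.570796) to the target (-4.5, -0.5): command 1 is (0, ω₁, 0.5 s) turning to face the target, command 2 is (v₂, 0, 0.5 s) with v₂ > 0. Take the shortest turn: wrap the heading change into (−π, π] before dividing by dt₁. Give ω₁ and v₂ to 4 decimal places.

heading to target = atan2(-0.5−3.5, -4.5−1.5) = -2.5536
Δθ = wrap(-2.5536 − 1.5708) = 2.1588; ω₁ = Δθ/dt₁ = 4.3176
distance = √((-4.5−1.5)² + (-0.5−3.5)²) = 7.2111; v₂ = distance/dt₂ = 14.4222

ω₁ = 4.3176, v₂ = 14.4222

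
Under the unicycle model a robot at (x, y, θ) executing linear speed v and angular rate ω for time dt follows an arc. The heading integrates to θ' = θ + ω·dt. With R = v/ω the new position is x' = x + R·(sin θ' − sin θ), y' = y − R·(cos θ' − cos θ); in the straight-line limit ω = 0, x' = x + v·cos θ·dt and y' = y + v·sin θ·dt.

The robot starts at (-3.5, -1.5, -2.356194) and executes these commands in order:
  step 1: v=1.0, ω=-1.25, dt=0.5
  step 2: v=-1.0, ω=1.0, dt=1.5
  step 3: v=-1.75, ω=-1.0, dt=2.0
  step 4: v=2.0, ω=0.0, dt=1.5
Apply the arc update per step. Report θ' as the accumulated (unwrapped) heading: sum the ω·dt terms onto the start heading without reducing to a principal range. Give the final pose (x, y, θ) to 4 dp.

step 1: θ'=-2.9812 (R=-0.8000) → pose (-3.9379, -1.7240, -2.9812)
step 2: θ'=-1.4812 (R=-1.0000) → pose (-3.1016, -0.6474, -1.4812)
step 3: θ'=-3.4812 (R=1.7500) → pose (-0.7757, 1.1592, -3.4812)
step 4: θ'=-3.4812 (straight) → pose (-3.6044, 2.1586, -3.4812)

(-3.6044, 2.1586, -3.4812)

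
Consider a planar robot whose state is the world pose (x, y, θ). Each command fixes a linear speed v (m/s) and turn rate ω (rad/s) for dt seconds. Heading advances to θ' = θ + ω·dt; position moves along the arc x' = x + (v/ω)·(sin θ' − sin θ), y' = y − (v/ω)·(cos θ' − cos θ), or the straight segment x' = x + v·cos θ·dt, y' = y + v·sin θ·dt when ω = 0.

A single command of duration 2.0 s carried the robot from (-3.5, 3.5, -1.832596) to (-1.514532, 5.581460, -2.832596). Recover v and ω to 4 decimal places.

Δθ = -2.832596 − -1.832596 = -1.000000
ω = Δθ/dt = -1.000000/2.0 = -0.5000
R = −Δy/(cos θ' − cos θ) = 3.0000
v = R·ω = 3.0000·-0.5000 = -1.5000

v = -1.5000, ω = -0.5000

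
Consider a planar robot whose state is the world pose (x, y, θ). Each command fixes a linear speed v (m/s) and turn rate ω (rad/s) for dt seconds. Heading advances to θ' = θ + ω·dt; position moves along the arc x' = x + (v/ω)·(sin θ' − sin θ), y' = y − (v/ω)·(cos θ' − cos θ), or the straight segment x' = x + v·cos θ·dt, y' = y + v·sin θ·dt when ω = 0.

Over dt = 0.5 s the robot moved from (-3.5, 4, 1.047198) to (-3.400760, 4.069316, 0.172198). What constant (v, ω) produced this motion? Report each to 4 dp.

v = 0.2500, ω = -1.7500

Δθ = 0.172198 − 1.047198 = -0.875000
ω = Δθ/dt = -0.875000/0.5 = -1.7500
R = Δx/(sin θ' − sin θ) = -0.1429
v = R·ω = -0.1429·-1.7500 = 0.2500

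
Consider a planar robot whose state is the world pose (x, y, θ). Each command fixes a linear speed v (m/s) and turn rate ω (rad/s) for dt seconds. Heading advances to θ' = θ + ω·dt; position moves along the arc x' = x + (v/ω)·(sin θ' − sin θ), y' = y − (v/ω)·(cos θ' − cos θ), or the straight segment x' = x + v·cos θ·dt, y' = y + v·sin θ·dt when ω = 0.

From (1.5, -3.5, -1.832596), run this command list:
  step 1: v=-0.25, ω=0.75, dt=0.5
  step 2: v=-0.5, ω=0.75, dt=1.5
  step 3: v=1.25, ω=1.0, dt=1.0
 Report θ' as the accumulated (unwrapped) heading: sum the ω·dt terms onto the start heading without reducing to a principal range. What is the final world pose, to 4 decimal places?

(2.2463, -2.6215, 0.6674)

step 1: θ'=-1.4576 (R=-0.3333) → pose (1.5092, -3.3761, -1.4576)
step 2: θ'=-0.3326 (R=-0.6667) → pose (1.0645, -2.8212, -0.3326)
step 3: θ'=0.6674 (R=1.2500) → pose (2.2463, -2.6215, 0.6674)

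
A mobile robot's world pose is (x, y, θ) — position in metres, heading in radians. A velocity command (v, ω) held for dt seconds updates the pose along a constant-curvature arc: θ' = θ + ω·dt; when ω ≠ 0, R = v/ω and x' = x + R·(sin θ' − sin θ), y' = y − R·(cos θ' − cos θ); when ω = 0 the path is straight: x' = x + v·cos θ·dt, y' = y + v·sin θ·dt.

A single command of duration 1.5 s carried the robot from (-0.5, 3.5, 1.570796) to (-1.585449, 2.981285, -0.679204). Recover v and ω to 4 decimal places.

Δθ = -0.679204 − 1.570796 = -2.250000
ω = Δθ/dt = -2.250000/1.5 = -1.5000
R = Δx/(sin θ' − sin θ) = 0.6667
v = R·ω = 0.6667·-1.5000 = -1.0000

v = -1.0000, ω = -1.5000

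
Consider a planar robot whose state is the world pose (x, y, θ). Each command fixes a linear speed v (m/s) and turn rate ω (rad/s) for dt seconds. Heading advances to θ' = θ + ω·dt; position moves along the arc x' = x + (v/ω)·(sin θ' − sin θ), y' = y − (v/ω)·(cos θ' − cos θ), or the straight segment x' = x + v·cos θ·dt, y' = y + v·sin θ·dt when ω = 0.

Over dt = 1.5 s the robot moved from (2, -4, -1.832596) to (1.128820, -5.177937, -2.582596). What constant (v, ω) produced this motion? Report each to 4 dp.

Δθ = -2.582596 − -1.832596 = -0.750000
ω = Δθ/dt = -0.750000/1.5 = -0.5000
R = −Δy/(cos θ' − cos θ) = -2.0000
v = R·ω = -2.0000·-0.5000 = 1.0000

v = 1.0000, ω = -0.5000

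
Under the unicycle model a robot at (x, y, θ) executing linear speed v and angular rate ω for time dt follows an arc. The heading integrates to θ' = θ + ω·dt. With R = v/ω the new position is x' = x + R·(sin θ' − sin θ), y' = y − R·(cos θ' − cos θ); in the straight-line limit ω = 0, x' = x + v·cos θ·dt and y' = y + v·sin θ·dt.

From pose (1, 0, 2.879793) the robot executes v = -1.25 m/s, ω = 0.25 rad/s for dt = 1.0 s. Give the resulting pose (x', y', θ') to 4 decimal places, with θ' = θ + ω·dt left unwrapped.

(2.2351, -0.1700, 3.1298)

θ' = 2.8798 + 0.25·1.0 = 3.1298
R = v/ω = -1.25/0.25 = -5.0000
x' = 1 + -5.0000·(sin 3.1298 − sin 2.8798) = 2.2351
y' = 0 − -5.0000·(cos 3.1298 − cos 2.8798) = -0.1700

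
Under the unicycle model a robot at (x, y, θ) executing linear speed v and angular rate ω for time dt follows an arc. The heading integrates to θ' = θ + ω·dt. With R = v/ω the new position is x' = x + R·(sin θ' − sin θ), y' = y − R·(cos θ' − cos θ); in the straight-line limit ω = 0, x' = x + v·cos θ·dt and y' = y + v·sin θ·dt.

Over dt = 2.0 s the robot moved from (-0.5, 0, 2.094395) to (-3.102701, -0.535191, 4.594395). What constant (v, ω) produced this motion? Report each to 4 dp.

Δθ = 4.594395 − 2.094395 = 2.500000
ω = Δθ/dt = 2.500000/2.0 = 1.2500
R = Δx/(sin θ' − sin θ) = 1.4000
v = R·ω = 1.4000·1.2500 = 1.7500

v = 1.7500, ω = 1.2500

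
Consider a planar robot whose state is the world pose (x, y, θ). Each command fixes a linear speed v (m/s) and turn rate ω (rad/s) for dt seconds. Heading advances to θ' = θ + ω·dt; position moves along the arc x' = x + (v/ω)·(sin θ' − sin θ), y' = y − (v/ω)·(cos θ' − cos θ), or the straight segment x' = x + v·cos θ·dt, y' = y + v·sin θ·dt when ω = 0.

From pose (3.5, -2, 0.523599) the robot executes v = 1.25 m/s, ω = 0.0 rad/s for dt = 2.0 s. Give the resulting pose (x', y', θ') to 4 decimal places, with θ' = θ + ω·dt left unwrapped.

(5.6651, -0.7500, 0.5236)

θ' = 0.5236 + 0.0·2.0 = 0.5236
ω = 0 → straight: x' = 3.5 + 1.25·cos(0.5236)·2.0 = 5.6651
y' = -2 + 1.25·sin(0.5236)·2.0 = -0.7500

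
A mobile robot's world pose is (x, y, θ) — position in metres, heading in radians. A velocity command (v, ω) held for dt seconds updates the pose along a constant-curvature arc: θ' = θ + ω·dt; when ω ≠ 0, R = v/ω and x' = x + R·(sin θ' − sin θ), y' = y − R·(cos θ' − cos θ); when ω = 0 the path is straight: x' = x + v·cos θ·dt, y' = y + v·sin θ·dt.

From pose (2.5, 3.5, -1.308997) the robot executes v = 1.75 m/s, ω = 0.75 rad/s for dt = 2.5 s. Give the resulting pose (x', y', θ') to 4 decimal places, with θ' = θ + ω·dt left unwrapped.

(6.0051, 2.1345, 0.5660)

θ' = -1.3090 + 0.75·2.5 = 0.5660
R = v/ω = 1.75/0.75 = 2.3333
x' = 2.5 + 2.3333·(sin 0.5660 − sin -1.3090) = 6.0051
y' = 3.5 − 2.3333·(cos 0.5660 − cos -1.3090) = 2.1345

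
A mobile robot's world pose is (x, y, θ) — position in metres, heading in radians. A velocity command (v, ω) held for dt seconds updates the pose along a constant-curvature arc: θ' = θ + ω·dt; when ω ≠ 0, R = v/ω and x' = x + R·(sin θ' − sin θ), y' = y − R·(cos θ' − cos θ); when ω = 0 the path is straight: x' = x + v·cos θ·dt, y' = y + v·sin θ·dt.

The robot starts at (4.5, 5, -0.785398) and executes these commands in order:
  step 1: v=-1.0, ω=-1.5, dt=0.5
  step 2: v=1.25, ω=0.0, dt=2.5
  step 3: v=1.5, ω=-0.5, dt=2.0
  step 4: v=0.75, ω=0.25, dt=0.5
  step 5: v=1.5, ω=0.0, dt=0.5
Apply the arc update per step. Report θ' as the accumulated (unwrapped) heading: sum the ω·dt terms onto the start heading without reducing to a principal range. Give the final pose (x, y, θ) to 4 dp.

(2.2745, -0.9800, -2.4104)

step 1: θ'=-1.5354 (R=0.6667) → pose (4.3052, 5.4478, -1.5354)
step 2: θ'=-1.5354 (straight) → pose (4.4158, 2.3248, -1.5354)
step 3: θ'=-2.5354 (R=-3.0000) → pose (3.1269, -0.2469, -2.5354)
step 4: θ'=-2.4104 (R=3.0000) → pose (2.8328, -0.4792, -2.4104)
step 5: θ'=-2.4104 (straight) → pose (2.2745, -0.9800, -2.4104)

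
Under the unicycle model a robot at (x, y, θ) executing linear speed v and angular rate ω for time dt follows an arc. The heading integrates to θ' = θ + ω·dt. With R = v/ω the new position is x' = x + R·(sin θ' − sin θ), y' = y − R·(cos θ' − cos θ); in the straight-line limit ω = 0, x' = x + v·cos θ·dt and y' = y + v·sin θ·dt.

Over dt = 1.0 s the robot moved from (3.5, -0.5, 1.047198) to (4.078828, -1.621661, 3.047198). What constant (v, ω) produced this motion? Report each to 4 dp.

Δθ = 3.047198 − 1.047198 = 2.000000
ω = Δθ/dt = 2.000000/1.0 = 2.0000
R = −Δy/(cos θ' − cos θ) = -0.7500
v = R·ω = -0.7500·2.0000 = -1.5000

v = -1.5000, ω = 2.0000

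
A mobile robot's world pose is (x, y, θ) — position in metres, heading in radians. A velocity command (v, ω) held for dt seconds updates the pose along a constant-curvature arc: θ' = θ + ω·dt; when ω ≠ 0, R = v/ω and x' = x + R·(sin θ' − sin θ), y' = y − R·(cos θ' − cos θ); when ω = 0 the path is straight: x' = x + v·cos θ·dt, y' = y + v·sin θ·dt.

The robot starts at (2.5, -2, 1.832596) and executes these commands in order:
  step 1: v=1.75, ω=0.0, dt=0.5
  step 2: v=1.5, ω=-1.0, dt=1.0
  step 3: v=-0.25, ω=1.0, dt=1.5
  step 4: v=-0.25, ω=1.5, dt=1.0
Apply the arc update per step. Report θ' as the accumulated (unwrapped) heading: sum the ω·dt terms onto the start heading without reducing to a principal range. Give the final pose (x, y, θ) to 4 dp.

(2.8437, -0.1113, 3.8326)

step 1: θ'=1.8326 (straight) → pose (2.2735, -1.1548, 1.8326)
step 2: θ'=0.8326 (R=-1.5000) → pose (2.6129, 0.2429, 0.8326)
step 3: θ'=2.3326 (R=-0.2500) → pose (2.6169, -0.0979, 2.3326)
step 4: θ'=3.8326 (R=-0.1667) → pose (2.8437, -0.1113, 3.8326)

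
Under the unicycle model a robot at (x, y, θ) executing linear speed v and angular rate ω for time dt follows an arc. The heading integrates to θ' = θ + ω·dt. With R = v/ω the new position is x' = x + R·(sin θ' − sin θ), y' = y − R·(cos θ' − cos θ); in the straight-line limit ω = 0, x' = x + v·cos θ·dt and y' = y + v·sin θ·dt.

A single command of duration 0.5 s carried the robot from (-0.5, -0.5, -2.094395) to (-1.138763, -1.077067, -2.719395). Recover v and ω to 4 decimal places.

Δθ = -2.719395 − -2.094395 = -0.625000
ω = Δθ/dt = -0.625000/0.5 = -1.2500
R = Δx/(sin θ' − sin θ) = -1.4000
v = R·ω = -1.4000·-1.2500 = 1.7500

v = 1.7500, ω = -1.2500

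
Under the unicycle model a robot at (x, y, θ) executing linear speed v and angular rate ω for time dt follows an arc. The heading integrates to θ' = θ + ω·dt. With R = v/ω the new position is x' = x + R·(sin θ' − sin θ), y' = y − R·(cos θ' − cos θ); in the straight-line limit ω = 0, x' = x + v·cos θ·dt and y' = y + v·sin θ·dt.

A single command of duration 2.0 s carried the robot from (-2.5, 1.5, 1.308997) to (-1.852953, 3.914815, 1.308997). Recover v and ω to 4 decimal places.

Δθ = 1.308997 − 1.308997 = 0.000000
ω = Δθ/dt = 0.000000/2.0 = 0.0000
ω = 0 → v = (Δx·cos θ + Δy·sin θ)/dt = 1.2500

v = 1.2500, ω = 0.0000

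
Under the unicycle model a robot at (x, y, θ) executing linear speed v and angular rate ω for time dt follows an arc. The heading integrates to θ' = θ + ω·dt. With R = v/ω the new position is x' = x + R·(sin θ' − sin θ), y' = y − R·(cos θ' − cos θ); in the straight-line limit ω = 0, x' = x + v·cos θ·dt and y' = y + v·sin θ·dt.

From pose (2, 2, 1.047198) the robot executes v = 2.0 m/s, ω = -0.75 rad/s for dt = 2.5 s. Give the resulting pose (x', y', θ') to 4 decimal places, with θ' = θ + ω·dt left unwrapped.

θ' = 1.0472 + -0.75·2.5 = -0.8278
R = v/ω = 2.0/-0.75 = -2.6667
x' = 2 + -2.6667·(sin -0.8278 − sin 1.0472) = 6.2733
y' = 2 − -2.6667·(cos -0.8278 − cos 1.0472) = 2.4707

(6.2733, 2.4707, -0.8278)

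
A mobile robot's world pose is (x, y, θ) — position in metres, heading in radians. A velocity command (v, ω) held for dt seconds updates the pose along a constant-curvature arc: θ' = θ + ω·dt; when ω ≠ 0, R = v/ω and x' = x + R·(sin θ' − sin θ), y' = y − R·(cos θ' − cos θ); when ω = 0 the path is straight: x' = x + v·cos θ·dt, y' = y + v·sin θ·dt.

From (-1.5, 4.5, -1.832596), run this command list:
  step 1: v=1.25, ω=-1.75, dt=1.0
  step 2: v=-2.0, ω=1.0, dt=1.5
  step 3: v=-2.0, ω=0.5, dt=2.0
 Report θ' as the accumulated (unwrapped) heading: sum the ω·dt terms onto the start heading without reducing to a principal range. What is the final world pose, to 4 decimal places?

(0.1478, 8.7032, -1.0826)

step 1: θ'=-3.5826 (R=-0.7143) → pose (-2.4948, 4.0389, -3.5826)
step 2: θ'=-2.0826 (R=-2.0000) → pose (0.1026, 4.8681, -2.0826)
step 3: θ'=-1.0826 (R=-4.0000) → pose (0.1478, 8.7032, -1.0826)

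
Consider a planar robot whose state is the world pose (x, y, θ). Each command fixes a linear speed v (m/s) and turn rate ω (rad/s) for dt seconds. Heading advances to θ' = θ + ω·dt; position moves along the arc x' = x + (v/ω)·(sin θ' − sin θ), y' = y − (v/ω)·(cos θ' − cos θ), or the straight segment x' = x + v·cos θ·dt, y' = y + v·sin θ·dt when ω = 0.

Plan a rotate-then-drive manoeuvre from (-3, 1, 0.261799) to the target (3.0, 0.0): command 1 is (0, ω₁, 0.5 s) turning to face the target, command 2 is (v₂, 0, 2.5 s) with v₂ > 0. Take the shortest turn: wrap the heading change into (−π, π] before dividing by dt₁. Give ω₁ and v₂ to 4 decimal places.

heading to target = atan2(0−1, 3−-3) = -0.1651
Δθ = wrap(-0.1651 − 0.2618) = -0.4269; ω₁ = Δθ/dt₁ = -0.8539
distance = √((3−-3)² + (0−1)²) = 6.0828; v₂ = distance/dt₂ = 2.4331

ω₁ = -0.8539, v₂ = 2.4331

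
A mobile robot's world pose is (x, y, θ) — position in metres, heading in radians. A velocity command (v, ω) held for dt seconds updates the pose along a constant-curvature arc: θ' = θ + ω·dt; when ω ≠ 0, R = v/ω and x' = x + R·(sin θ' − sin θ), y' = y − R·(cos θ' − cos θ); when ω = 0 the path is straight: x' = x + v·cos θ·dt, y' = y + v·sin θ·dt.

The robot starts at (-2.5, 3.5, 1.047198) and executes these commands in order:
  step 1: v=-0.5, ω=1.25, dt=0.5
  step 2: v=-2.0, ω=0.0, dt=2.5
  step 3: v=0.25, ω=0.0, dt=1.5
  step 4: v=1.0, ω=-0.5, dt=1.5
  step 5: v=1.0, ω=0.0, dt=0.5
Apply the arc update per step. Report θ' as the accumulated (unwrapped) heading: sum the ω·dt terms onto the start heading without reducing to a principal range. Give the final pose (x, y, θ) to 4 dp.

step 1: θ'=1.6722 (R=-0.4000) → pose (-2.5515, 3.2595, 1.6722)
step 2: θ'=1.6722 (straight) → pose (-2.0454, -1.7148, 1.6722)
step 3: θ'=1.6722 (straight) → pose (-2.0834, -1.3417, 1.6722)
step 4: θ'=0.9222 (R=-2.0000) → pose (-1.6875, 0.0689, 0.9222)
step 5: θ'=0.9222 (straight) → pose (-1.3855, 0.4673, 0.9222)

(-1.3855, 0.4673, 0.9222)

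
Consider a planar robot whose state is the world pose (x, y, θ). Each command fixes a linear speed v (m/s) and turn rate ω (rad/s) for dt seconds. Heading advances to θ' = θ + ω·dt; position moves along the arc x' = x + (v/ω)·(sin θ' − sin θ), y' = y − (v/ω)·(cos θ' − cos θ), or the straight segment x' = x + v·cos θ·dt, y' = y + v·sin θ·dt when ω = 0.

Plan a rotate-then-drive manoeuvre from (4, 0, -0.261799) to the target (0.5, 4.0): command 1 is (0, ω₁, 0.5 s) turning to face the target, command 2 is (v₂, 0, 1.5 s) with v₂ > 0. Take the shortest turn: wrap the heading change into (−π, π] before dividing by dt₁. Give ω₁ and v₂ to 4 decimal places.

ω₁ = 5.1029, v₂ = 3.5434

heading to target = atan2(4−0, 0.5−4) = 2.2896
Δθ = wrap(2.2896 − -0.2618) = 2.5514; ω₁ = Δθ/dt₁ = 5.1029
distance = √((0.5−4)² + (4−0)²) = 5.3151; v₂ = distance/dt₂ = 3.5434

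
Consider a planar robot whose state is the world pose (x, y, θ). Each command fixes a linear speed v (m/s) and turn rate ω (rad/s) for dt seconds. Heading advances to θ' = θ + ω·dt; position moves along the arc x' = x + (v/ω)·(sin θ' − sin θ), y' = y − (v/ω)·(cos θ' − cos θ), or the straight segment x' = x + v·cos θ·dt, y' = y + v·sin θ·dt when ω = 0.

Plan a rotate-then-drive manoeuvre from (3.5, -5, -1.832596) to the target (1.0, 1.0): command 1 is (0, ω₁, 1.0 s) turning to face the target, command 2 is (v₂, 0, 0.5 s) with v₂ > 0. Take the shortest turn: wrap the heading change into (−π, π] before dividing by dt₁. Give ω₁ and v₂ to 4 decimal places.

ω₁ = -2.4850, v₂ = 13.0000

heading to target = atan2(1−-5, 1−3.5) = 1.9656
Δθ = wrap(1.9656 − -1.8326) = -2.4850; ω₁ = Δθ/dt₁ = -2.4850
distance = √((1−3.5)² + (1−-5)²) = 6.5000; v₂ = distance/dt₂ = 13.0000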